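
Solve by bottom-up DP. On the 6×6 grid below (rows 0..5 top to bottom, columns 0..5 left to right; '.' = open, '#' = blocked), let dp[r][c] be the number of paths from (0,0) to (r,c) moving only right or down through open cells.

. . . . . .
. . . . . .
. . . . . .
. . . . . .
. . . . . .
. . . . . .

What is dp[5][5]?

252

r\c   0   1   2   3   4   5
  0   1   1   1   1   1   1
  1   1   2   3   4   5   6
  2   1   3   6  10  15  21
  3   1   4  10  20  35  56
  4   1   5  15  35  70 126
  5   1   6  21  56 126 252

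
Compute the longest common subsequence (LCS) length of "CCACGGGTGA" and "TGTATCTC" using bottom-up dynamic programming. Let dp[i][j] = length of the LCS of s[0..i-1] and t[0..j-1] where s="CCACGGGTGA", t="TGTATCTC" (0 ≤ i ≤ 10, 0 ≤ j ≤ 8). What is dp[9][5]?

2

   ''  T  G  T  A  T  C  T  C
''  0  0  0  0  0  0  0  0  0
 C  0  0  0  0  0  0  1  1  1
 C  0  0  0  0  0  0  1  1  2
 A  0  0  0  0  1  1  1  1  2
 C  0  0  0  0  1  1  2  2  2
 G  0  0  1  1  1  1  2  2  2
 G  0  0  1  1  1  1  2  2  2
 G  0  0  1  1  1  1  2  2  2
 T  0  1  1  2  2  2  2  3  3
 G  0  1  2  2  2  2  2  3  3
 A  0  1  2  2  3  3  3  3  3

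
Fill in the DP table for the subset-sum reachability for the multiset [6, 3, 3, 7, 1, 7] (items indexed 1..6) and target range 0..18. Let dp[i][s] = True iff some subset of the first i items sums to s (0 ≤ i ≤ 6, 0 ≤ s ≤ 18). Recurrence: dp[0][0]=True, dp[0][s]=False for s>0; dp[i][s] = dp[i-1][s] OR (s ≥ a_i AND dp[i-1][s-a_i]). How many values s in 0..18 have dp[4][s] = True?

9

i\s   0   1   2   3   4   5   6   7   8   9  10  11  12  13  14  15  16  17  18
  0   T   F   F   F   F   F   F   F   F   F   F   F   F   F   F   F   F   F   F
  1   T   F   F   F   F   F   T   F   F   F   F   F   F   F   F   F   F   F   F
  2   T   F   F   T   F   F   T   F   F   T   F   F   F   F   F   F   F   F   F
  3   T   F   F   T   F   F   T   F   F   T   F   F   T   F   F   F   F   F   F
  4   T   F   F   T   F   F   T   T   F   T   T   F   T   T   F   F   T   F   F
  5   T   T   F   T   T   F   T   T   T   T   T   T   T   T   T   F   T   T   F
  6   T   T   F   T   T   F   T   T   T   T   T   T   T   T   T   T   T   T   T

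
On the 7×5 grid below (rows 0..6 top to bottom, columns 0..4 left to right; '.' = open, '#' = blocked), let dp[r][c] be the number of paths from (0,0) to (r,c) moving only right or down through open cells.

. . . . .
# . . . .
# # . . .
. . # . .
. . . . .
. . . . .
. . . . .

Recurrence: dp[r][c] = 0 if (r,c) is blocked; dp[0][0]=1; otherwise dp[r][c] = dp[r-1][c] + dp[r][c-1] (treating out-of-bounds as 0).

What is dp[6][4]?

r\c   0   1   2   3   4
  0   1   1   1   1   1
  1   0   1   2   3   4
  2   0   0   2   5   9
  3   0   0   0   5  14
  4   0   0   0   5  19
  5   0   0   0   5  24
  6   0   0   0   5  29

29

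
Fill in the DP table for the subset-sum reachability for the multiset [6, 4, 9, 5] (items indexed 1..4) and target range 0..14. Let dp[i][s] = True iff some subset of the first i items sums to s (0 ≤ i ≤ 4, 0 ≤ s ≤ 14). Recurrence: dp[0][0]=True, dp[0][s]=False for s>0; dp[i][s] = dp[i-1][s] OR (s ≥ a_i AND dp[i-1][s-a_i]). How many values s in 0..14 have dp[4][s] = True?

i\s   0   1   2   3   4   5   6   7   8   9  10  11  12  13  14
  0   T   F   F   F   F   F   F   F   F   F   F   F   F   F   F
  1   T   F   F   F   F   F   T   F   F   F   F   F   F   F   F
  2   T   F   F   F   T   F   T   F   F   F   T   F   F   F   F
  3   T   F   F   F   T   F   T   F   F   T   T   F   F   T   F
  4   T   F   F   F   T   T   T   F   F   T   T   T   F   T   T

9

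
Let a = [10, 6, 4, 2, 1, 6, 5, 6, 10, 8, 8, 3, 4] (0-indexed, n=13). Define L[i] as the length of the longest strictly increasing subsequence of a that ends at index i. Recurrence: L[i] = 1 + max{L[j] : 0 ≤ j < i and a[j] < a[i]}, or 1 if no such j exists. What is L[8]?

   i    0    1    2    3    4    5    6    7    8    9   10   11   12
a[i]   10    6    4    2    1    6    5    6   10    8    8    3    4
L[i]    1    1    1    1    1    2    2    3    4    4    4    2    3

4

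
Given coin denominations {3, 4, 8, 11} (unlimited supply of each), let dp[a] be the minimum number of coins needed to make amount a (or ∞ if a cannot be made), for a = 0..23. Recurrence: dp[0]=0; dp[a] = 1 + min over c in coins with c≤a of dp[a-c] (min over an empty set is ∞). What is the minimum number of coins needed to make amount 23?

 a  0  1  2  3  4  5  6  7  8  9 10 11 12 13 14 15 16 17 18 19 20 21 22 23
dp  0  -  -  1  1  -  2  2  1  3  3  1  2  4  2  2  2  3  3  2  3  4  2  3
(- denotes ∞ / unreachable)

3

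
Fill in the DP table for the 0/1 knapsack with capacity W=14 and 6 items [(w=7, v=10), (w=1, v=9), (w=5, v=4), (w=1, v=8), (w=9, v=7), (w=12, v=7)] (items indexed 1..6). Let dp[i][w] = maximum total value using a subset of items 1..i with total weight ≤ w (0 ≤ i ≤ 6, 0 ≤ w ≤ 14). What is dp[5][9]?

27

i\w   0   1   2   3   4   5   6   7   8   9  10  11  12  13  14
  0   0   0   0   0   0   0   0   0   0   0   0   0   0   0   0
  1   0   0   0   0   0   0   0  10  10  10  10  10  10  10  10
  2   0   9   9   9   9   9   9  10  19  19  19  19  19  19  19
  3   0   9   9   9   9   9  13  13  19  19  19  19  19  23  23
  4   0   9  17  17  17  17  17  21  21  27  27  27  27  27  31
  5   0   9  17  17  17  17  17  21  21  27  27  27  27  27  31
  6   0   9  17  17  17  17  17  21  21  27  27  27  27  27  31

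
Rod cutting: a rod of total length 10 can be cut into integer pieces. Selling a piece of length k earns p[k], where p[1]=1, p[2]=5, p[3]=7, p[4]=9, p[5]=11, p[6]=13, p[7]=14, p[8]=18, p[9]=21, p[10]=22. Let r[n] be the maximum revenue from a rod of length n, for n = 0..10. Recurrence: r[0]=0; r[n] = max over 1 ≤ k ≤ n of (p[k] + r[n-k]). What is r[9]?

   n    0    1    2    3    4    5    6    7    8    9   10
r[n]    0    1    5    7   10   12   15   17   20   22   25

22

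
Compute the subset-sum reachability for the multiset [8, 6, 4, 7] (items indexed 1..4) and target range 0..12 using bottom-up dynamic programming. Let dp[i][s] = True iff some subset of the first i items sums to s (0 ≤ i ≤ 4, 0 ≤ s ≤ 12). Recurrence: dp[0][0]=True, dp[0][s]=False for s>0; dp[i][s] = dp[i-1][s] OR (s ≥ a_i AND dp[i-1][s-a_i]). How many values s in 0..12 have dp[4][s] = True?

i\s   0   1   2   3   4   5   6   7   8   9  10  11  12
  0   T   F   F   F   F   F   F   F   F   F   F   F   F
  1   T   F   F   F   F   F   F   F   T   F   F   F   F
  2   T   F   F   F   F   F   T   F   T   F   F   F   F
  3   T   F   F   F   T   F   T   F   T   F   T   F   T
  4   T   F   F   F   T   F   T   T   T   F   T   T   T

8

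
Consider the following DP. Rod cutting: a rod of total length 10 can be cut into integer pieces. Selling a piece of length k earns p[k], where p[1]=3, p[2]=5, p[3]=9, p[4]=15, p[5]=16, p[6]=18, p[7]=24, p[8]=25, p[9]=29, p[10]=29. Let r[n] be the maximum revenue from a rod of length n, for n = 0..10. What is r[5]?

   n    0    1    2    3    4    5    6    7    8    9   10
r[n]    0    3    6    9   15   18   21   24   30   33   36

18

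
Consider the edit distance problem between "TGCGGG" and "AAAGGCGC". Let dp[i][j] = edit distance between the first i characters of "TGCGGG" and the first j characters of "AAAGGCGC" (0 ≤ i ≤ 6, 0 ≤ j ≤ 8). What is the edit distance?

5

   ''  A  A  A  G  G  C  G  C
''  0  1  2  3  4  5  6  7  8
 T  1  1  2  3  4  5  6  7  8
 G  2  2  2  3  3  4  5  6  7
 C  3  3  3  3  4  4  4  5  6
 G  4  4  4  4  3  4  5  4  5
 G  5  5  5  5  4  3  4  5  5
 G  6  6  6  6  5  4  4  4  5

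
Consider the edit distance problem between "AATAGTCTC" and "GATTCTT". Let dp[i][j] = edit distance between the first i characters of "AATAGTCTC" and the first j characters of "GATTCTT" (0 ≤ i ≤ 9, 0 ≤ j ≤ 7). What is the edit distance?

4

   ''  G  A  T  T  C  T  T
''  0  1  2  3  4  5  6  7
 A  1  1  1  2  3  4  5  6
 A  2  2  1  2  3  4  5  6
 T  3  3  2  1  2  3  4  5
 A  4  4  3  2  2  3  4  5
 G  5  4  4  3  3  3  4  5
 T  6  5  5  4  3  4  3  4
 C  7  6  6  5  4  3  4  4
 T  8  7  7  6  5  4  3  4
 C  9  8  8  7  6  5  4  4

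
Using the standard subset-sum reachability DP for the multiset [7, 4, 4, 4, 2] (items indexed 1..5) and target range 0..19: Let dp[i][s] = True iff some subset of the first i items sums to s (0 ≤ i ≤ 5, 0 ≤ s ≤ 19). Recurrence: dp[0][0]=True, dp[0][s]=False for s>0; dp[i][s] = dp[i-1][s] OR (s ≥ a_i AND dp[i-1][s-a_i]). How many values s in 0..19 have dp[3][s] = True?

i\s   0   1   2   3   4   5   6   7   8   9  10  11  12  13  14  15  16  17  18  19
  0   T   F   F   F   F   F   F   F   F   F   F   F   F   F   F   F   F   F   F   F
  1   T   F   F   F   F   F   F   T   F   F   F   F   F   F   F   F   F   F   F   F
  2   T   F   F   F   T   F   F   T   F   F   F   T   F   F   F   F   F   F   F   F
  3   T   F   F   F   T   F   F   T   T   F   F   T   F   F   F   T   F   F   F   F
  4   T   F   F   F   T   F   F   T   T   F   F   T   T   F   F   T   F   F   F   T
  5   T   F   T   F   T   F   T   T   T   T   T   T   T   T   T   T   F   T   F   T

6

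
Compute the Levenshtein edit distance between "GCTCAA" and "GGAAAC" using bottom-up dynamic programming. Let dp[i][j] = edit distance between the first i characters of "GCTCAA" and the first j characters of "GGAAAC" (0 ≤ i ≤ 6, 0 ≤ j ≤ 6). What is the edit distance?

4

   ''  G  G  A  A  A  C
''  0  1  2  3  4  5  6
 G  1  0  1  2  3  4  5
 C  2  1  1  2  3  4  4
 T  3  2  2  2  3  4  5
 C  4  3  3  3  3  4  4
 A  5  4  4  3  3  3  4
 A  6  5  5  4  3  3  4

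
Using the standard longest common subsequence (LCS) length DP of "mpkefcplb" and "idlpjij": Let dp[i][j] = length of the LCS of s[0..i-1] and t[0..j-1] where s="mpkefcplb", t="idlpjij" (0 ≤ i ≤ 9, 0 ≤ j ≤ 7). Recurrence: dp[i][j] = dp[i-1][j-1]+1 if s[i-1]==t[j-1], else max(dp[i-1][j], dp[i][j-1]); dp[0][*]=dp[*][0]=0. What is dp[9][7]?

1

   ''  i  d  l  p  j  i  j
''  0  0  0  0  0  0  0  0
 m  0  0  0  0  0  0  0  0
 p  0  0  0  0  1  1  1  1
 k  0  0  0  0  1  1  1  1
 e  0  0  0  0  1  1  1  1
 f  0  0  0  0  1  1  1  1
 c  0  0  0  0  1  1  1  1
 p  0  0  0  0  1  1  1  1
 l  0  0  0  1  1  1  1  1
 b  0  0  0  1  1  1  1  1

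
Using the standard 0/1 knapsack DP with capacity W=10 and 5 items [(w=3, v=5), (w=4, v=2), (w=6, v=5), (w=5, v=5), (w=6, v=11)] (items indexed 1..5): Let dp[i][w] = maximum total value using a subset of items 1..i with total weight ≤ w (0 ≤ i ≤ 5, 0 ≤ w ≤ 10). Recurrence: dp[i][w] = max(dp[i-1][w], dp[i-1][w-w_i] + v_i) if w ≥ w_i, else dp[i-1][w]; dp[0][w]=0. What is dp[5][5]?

5

i\w   0   1   2   3   4   5   6   7   8   9  10
  0   0   0   0   0   0   0   0   0   0   0   0
  1   0   0   0   5   5   5   5   5   5   5   5
  2   0   0   0   5   5   5   5   7   7   7   7
  3   0   0   0   5   5   5   5   7   7  10  10
  4   0   0   0   5   5   5   5   7  10  10  10
  5   0   0   0   5   5   5  11  11  11  16  16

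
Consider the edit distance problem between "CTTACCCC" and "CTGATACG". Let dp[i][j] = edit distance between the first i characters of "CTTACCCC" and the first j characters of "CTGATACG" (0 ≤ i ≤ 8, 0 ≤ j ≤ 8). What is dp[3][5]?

2

   ''  C  T  G  A  T  A  C  G
''  0  1  2  3  4  5  6  7  8
 C  1  0  1  2  3  4  5  6  7
 T  2  1  0  1  2  3  4  5  6
 T  3  2  1  1  2  2  3  4  5
 A  4  3  2  2  1  2  2  3  4
 C  5  4  3  3  2  2  3  2  3
 C  6  5  4  4  3  3  3  3  3
 C  7  6  5  5  4  4  4  3  4
 C  8  7  6  6  5  5  5  4  4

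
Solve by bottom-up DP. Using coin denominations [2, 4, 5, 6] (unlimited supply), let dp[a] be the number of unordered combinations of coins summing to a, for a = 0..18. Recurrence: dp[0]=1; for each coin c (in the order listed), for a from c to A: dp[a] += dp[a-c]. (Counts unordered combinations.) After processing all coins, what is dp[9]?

after  coin     0     1     2     3     4     5     6     7     8     9    10    11    12    13    14    15    16    17    18
          2     1     0     1     0     1     0     1     0     1     0     1     0     1     0     1     0     1     0     1
          4     1     0     1     0     2     0     2     0     3     0     3     0     4     0     4     0     5     0     5
          5     1     0     1     0     2     1     2     1     3     2     4     2     5     3     6     4     7     5     8
          6     1     0     1     0     2     1     3     1     4     2     6     3     8     4    10     6    13     8    16

2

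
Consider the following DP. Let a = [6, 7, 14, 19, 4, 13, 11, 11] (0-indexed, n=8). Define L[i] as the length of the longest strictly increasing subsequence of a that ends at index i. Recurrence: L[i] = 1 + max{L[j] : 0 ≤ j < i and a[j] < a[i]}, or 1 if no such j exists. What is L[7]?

3

   i    0    1    2    3    4    5    6    7
a[i]    6    7   14   19    4   13   11   11
L[i]    1    2    3    4    1    3    3    3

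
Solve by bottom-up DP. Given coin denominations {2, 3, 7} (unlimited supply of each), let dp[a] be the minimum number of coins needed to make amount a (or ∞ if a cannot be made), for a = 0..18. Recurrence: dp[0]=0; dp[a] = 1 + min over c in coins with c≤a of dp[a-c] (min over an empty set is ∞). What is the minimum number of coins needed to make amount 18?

 a  0  1  2  3  4  5  6  7  8  9 10 11 12 13 14 15 16 17 18
dp  0  -  1  1  2  2  2  1  3  2  2  3  3  3  2  4  3  3  4
(- denotes ∞ / unreachable)

4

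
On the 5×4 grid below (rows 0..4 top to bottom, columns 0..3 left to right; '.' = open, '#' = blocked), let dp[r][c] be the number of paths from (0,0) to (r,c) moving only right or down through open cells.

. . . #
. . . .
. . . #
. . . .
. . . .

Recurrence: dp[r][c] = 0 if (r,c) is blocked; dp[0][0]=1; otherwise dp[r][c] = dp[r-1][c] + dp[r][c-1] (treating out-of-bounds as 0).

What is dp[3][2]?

10

r\c   0   1   2   3
  0   1   1   1   0
  1   1   2   3   3
  2   1   3   6   0
  3   1   4  10  10
  4   1   5  15  25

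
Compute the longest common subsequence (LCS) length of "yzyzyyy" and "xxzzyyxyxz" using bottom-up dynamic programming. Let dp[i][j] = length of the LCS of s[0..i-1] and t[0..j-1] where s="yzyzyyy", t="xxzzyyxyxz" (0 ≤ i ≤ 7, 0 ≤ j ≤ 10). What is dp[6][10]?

   ''  x  x  z  z  y  y  x  y  x  z
''  0  0  0  0  0  0  0  0  0  0  0
 y  0  0  0  0  0  1  1  1  1  1  1
 z  0  0  0  1  1  1  1  1  1  1  2
 y  0  0  0  1  1  2  2  2  2  2  2
 z  0  0  0  1  2  2  2  2  2  2  3
 y  0  0  0  1  2  3  3  3  3  3  3
 y  0  0  0  1  2  3  4  4  4  4  4
 y  0  0  0  1  2  3  4  4  5  5  5

4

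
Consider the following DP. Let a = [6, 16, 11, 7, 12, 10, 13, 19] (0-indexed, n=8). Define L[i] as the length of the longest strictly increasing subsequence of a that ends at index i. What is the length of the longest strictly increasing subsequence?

5

   i    0    1    2    3    4    5    6    7
a[i]    6   16   11    7   12   10   13   19
L[i]    1    2    2    2    3    3    4    5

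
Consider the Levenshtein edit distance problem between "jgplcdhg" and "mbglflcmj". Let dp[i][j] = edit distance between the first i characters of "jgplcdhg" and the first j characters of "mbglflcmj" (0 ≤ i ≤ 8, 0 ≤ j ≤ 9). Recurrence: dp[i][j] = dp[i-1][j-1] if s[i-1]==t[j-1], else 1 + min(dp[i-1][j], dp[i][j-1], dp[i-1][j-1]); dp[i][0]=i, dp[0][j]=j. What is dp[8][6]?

7

   ''  m  b  g  l  f  l  c  m  j
''  0  1  2  3  4  5  6  7  8  9
 j  1  1  2  3  4  5  6  7  8  8
 g  2  2  2  2  3  4  5  6  7  8
 p  3  3  3  3  3  4  5  6  7  8
 l  4  4  4  4  3  4  4  5  6  7
 c  5  5  5  5  4  4  5  4  5  6
 d  6  6  6  6  5  5  5  5  5  6
 h  7  7  7  7  6  6  6  6  6  6
 g  8  8  8  7  7  7  7  7  7  7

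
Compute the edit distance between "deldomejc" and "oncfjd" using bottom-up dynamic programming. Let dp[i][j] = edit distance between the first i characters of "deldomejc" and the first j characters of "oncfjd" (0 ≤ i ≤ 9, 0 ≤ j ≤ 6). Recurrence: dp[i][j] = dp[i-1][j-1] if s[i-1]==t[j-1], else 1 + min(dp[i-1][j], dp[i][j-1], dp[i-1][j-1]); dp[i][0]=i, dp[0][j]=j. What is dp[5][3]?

5

   ''  o  n  c  f  j  d
''  0  1  2  3  4  5  6
 d  1  1  2  3  4  5  5
 e  2  2  2  3  4  5  6
 l  3  3  3  3  4  5  6
 d  4  4  4  4  4  5  5
 o  5  4  5  5  5  5  6
 m  6  5  5  6  6  6  6
 e  7  6  6  6  7  7  7
 j  8  7  7  7  7  7  8
 c  9  8  8  7  8  8  8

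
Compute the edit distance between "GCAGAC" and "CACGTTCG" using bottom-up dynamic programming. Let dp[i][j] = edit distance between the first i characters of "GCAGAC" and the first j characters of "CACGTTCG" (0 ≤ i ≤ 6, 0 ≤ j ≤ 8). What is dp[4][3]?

2

   ''  C  A  C  G  T  T  C  G
''  0  1  2  3  4  5  6  7  8
 G  1  1  2  3  3  4  5  6  7
 C  2  1  2  2  3  4  5  5  6
 A  3  2  1  2  3  4  5  6  6
 G  4  3  2  2  2  3  4  5  6
 A  5  4  3  3  3  3  4  5  6
 C  6  5  4  3  4  4  4  4  5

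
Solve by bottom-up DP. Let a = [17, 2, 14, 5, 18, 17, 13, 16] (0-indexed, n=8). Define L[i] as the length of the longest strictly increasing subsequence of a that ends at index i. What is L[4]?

3

   i    0    1    2    3    4    5    6    7
a[i]   17    2   14    5   18   17   13   16
L[i]    1    1    2    2    3    3    3    4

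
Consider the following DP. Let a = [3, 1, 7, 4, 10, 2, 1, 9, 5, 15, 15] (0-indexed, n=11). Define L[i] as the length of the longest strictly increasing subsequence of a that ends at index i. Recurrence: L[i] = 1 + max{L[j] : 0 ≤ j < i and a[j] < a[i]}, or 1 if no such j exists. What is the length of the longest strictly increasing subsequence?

4

   i    0    1    2    3    4    5    6    7    8    9   10
a[i]    3    1    7    4   10    2    1    9    5   15   15
L[i]    1    1    2    2    3    2    1    3    3    4    4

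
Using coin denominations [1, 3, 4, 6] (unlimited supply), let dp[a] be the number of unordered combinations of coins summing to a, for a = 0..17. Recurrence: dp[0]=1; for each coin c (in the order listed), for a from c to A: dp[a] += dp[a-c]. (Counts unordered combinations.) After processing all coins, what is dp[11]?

12

after  coin     0     1     2     3     4     5     6     7     8     9    10    11    12    13    14    15    16    17
          1     1     1     1     1     1     1     1     1     1     1     1     1     1     1     1     1     1     1
          3     1     1     1     2     2     2     3     3     3     4     4     4     5     5     5     6     6     6
          4     1     1     1     2     3     3     4     5     6     7     8     9    11    12    13    15    17    18
          6     1     1     1     2     3     3     5     6     7     9    11    12    16    18    20    24    28    30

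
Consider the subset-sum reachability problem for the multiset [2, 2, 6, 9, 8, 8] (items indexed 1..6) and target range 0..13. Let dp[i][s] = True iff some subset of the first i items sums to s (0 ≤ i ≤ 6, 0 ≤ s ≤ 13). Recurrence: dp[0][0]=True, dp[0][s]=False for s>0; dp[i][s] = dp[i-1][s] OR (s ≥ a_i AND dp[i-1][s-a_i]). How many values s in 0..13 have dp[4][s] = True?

i\s   0   1   2   3   4   5   6   7   8   9  10  11  12  13
  0   T   F   F   F   F   F   F   F   F   F   F   F   F   F
  1   T   F   T   F   F   F   F   F   F   F   F   F   F   F
  2   T   F   T   F   T   F   F   F   F   F   F   F   F   F
  3   T   F   T   F   T   F   T   F   T   F   T   F   F   F
  4   T   F   T   F   T   F   T   F   T   T   T   T   F   T
  5   T   F   T   F   T   F   T   F   T   T   T   T   T   T
  6   T   F   T   F   T   F   T   F   T   T   T   T   T   T

9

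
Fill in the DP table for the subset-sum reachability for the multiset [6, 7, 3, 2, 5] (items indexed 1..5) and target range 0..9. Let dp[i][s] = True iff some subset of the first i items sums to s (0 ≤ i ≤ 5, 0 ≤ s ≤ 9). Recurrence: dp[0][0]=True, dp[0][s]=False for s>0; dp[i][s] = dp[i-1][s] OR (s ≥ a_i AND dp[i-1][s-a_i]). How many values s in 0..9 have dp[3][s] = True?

5

i\s   0   1   2   3   4   5   6   7   8   9
  0   T   F   F   F   F   F   F   F   F   F
  1   T   F   F   F   F   F   T   F   F   F
  2   T   F   F   F   F   F   T   T   F   F
  3   T   F   F   T   F   F   T   T   F   T
  4   T   F   T   T   F   T   T   T   T   T
  5   T   F   T   T   F   T   T   T   T   T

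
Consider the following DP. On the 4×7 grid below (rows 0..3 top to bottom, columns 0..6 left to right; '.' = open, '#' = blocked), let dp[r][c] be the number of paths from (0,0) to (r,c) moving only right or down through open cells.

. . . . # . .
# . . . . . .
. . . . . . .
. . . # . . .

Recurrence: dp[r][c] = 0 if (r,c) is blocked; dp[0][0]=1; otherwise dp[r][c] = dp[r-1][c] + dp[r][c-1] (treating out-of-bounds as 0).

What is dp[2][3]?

6

r\c   0   1   2   3   4   5   6
  0   1   1   1   1   0   0   0
  1   0   1   2   3   3   3   3
  2   0   1   3   6   9  12  15
  3   0   1   4   0   9  21  36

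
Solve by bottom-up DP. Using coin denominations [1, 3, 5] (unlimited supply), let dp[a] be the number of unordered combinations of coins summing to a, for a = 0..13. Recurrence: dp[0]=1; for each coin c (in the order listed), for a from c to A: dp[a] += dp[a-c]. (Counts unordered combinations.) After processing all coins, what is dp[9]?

6

after  coin     0     1     2     3     4     5     6     7     8     9    10    11    12    13
          1     1     1     1     1     1     1     1     1     1     1     1     1     1     1
          3     1     1     1     2     2     2     3     3     3     4     4     4     5     5
          5     1     1     1     2     2     3     4     4     5     6     7     8     9    10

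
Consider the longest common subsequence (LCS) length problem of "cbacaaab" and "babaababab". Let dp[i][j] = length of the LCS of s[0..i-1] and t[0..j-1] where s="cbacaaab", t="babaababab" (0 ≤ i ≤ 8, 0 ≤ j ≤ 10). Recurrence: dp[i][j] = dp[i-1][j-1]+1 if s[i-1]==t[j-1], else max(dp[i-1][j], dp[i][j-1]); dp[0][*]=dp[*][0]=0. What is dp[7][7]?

5

   ''  b  a  b  a  a  b  a  b  a  b
''  0  0  0  0  0  0  0  0  0  0  0
 c  0  0  0  0  0  0  0  0  0  0  0
 b  0  1  1  1  1  1  1  1  1  1  1
 a  0  1  2  2  2  2  2  2  2  2  2
 c  0  1  2  2  2  2  2  2  2  2  2
 a  0  1  2  2  3  3  3  3  3  3  3
 a  0  1  2  2  3  4  4  4  4  4  4
 a  0  1  2  2  3  4  4  5  5  5  5
 b  0  1  2  3  3  4  5  5  6  6  6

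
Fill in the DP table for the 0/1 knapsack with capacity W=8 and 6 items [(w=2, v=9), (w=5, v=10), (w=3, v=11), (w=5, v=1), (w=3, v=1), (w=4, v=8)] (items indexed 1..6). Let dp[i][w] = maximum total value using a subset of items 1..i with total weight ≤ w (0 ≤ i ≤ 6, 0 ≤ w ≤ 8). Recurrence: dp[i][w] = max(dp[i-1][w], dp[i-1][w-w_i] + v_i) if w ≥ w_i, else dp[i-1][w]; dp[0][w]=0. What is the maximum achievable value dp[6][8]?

i\w   0   1   2   3   4   5   6   7   8
  0   0   0   0   0   0   0   0   0   0
  1   0   0   9   9   9   9   9   9   9
  2   0   0   9   9   9  10  10  19  19
  3   0   0   9  11  11  20  20  20  21
  4   0   0   9  11  11  20  20  20  21
  5   0   0   9  11  11  20  20  20  21
  6   0   0   9  11  11  20  20  20  21

21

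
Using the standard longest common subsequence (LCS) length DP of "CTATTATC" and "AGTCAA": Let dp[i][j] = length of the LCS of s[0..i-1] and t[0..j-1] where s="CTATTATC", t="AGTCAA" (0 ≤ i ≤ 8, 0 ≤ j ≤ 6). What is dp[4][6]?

   ''  A  G  T  C  A  A
''  0  0  0  0  0  0  0
 C  0  0  0  0  1  1  1
 T  0  0  0  1  1  1  1
 A  0  1  1  1  1  2  2
 T  0  1  1  2  2  2  2
 T  0  1  1  2  2  2  2
 A  0  1  1  2  2  3  3
 T  0  1  1  2  2  3  3
 C  0  1  1  2  3  3  3

2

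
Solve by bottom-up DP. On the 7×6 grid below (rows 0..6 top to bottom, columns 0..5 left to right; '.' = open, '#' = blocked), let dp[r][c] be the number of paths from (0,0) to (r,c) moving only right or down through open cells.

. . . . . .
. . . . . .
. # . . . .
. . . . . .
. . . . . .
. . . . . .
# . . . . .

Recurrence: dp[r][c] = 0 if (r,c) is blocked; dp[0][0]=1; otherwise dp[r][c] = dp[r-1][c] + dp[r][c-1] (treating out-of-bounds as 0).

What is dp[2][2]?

r\c   0   1   2   3   4   5
  0   1   1   1   1   1   1
  1   1   2   3   4   5   6
  2   1   0   3   7  12  18
  3   1   1   4  11  23  41
  4   1   2   6  17  40  81
  5   1   3   9  26  66 147
  6   0   3  12  38 104 251

3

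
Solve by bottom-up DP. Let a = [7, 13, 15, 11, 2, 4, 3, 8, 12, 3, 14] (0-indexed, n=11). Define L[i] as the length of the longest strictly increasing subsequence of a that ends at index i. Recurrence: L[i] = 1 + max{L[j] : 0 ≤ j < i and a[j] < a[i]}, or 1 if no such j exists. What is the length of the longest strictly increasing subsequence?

   i    0    1    2    3    4    5    6    7    8    9   10
a[i]    7   13   15   11    2    4    3    8   12    3   14
L[i]    1    2    3    2    1    2    2    3    4    2    5

5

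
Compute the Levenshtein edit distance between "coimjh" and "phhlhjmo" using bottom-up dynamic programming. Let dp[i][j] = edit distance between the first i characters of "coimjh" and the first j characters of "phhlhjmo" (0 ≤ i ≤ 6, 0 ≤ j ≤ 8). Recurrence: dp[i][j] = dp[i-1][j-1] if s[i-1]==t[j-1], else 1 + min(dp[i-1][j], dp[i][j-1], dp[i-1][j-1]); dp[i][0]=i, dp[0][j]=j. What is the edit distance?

   ''  p  h  h  l  h  j  m  o
''  0  1  2  3  4  5  6  7  8
 c  1  1  2  3  4  5  6  7  8
 o  2  2  2  3  4  5  6  7  7
 i  3  3  3  3  4  5  6  7  8
 m  4  4  4  4  4  5  6  6  7
 j  5  5  5  5  5  5  5  6  7
 h  6  6  5  5  6  5  6  6  7

7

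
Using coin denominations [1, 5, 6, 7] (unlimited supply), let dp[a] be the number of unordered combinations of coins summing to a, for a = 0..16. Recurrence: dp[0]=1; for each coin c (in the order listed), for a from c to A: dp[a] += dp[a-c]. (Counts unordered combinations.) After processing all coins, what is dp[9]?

after  coin     0     1     2     3     4     5     6     7     8     9    10    11    12    13    14    15    16
          1     1     1     1     1     1     1     1     1     1     1     1     1     1     1     1     1     1
          5     1     1     1     1     1     2     2     2     2     2     3     3     3     3     3     4     4
          6     1     1     1     1     1     2     3     3     3     3     4     5     6     6     6     7     8
          7     1     1     1     1     1     2     3     4     4     4     5     6     8     9    10    11    12

4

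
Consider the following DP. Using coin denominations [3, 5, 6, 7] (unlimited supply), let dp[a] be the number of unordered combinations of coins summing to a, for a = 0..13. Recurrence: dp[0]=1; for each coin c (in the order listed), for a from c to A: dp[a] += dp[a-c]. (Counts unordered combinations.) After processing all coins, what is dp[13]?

after  coin     0     1     2     3     4     5     6     7     8     9    10    11    12    13
          3     1     0     0     1     0     0     1     0     0     1     0     0     1     0
          5     1     0     0     1     0     1     1     0     1     1     1     1     1     1
          6     1     0     0     1     0     1     2     0     1     2     1     2     3     1
          7     1     0     0     1     0     1     2     1     1     2     2     2     4     3

3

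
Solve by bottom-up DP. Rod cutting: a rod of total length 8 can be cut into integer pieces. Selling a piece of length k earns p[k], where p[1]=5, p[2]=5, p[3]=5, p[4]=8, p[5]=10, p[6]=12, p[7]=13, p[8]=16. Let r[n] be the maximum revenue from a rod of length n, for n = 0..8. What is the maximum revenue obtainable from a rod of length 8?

   n    0    1    2    3    4    5    6    7    8
r[n]    0    5   10   15   20   25   30   35   40

40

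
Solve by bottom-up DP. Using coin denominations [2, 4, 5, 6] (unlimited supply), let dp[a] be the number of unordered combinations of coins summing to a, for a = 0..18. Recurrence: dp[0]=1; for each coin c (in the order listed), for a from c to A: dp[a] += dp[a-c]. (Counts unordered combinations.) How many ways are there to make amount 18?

16

after  coin     0     1     2     3     4     5     6     7     8     9    10    11    12    13    14    15    16    17    18
          2     1     0     1     0     1     0     1     0     1     0     1     0     1     0     1     0     1     0     1
          4     1     0     1     0     2     0     2     0     3     0     3     0     4     0     4     0     5     0     5
          5     1     0     1     0     2     1     2     1     3     2     4     2     5     3     6     4     7     5     8
          6     1     0     1     0     2     1     3     1     4     2     6     3     8     4    10     6    13     8    16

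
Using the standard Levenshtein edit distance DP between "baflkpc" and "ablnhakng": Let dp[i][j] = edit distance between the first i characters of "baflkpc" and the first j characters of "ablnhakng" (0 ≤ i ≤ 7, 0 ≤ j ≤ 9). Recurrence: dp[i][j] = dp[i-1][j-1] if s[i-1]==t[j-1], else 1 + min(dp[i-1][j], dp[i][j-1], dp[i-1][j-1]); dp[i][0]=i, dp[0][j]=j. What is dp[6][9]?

   ''  a  b  l  n  h  a  k  n  g
''  0  1  2  3  4  5  6  7  8  9
 b  1  1  1  2  3  4  5  6  7  8
 a  2  1  2  2  3  4  4  5  6  7
 f  3  2  2  3  3  4  5  5  6  7
 l  4  3  3  2  3  4  5  6  6  7
 k  5  4  4  3  3  4  5  5  6  7
 p  6  5  5  4  4  4  5  6  6  7
 c  7  6  6  5  5  5  5  6  7  7

7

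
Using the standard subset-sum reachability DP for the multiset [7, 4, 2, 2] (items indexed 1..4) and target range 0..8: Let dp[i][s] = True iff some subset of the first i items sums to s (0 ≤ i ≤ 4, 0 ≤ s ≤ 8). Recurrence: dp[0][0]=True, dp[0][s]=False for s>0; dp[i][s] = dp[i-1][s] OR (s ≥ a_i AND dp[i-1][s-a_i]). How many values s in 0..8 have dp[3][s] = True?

5

i\s   0   1   2   3   4   5   6   7   8
  0   T   F   F   F   F   F   F   F   F
  1   T   F   F   F   F   F   F   T   F
  2   T   F   F   F   T   F   F   T   F
  3   T   F   T   F   T   F   T   T   F
  4   T   F   T   F   T   F   T   T   T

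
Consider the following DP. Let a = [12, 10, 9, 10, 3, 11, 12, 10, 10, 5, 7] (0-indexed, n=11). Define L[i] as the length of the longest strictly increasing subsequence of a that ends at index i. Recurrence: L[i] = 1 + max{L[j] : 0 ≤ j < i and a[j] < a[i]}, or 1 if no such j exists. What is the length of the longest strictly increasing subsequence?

   i    0    1    2    3    4    5    6    7    8    9   10
a[i]   12   10    9   10    3   11   12   10   10    5    7
L[i]    1    1    1    2    1    3    4    2    2    2    3

4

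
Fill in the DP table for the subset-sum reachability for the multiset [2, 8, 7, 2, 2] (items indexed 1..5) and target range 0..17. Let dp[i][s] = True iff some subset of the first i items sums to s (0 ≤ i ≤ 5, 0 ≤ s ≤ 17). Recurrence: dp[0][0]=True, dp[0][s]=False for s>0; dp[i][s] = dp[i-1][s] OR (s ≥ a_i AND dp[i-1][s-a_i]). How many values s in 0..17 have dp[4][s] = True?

i\s   0   1   2   3   4   5   6   7   8   9  10  11  12  13  14  15  16  17
  0   T   F   F   F   F   F   F   F   F   F   F   F   F   F   F   F   F   F
  1   T   F   T   F   F   F   F   F   F   F   F   F   F   F   F   F   F   F
  2   T   F   T   F   F   F   F   F   T   F   T   F   F   F   F   F   F   F
  3   T   F   T   F   F   F   F   T   T   T   T   F   F   F   F   T   F   T
  4   T   F   T   F   T   F   F   T   T   T   T   T   T   F   F   T   F   T
  5   T   F   T   F   T   F   T   T   T   T   T   T   T   T   T   T   F   T

11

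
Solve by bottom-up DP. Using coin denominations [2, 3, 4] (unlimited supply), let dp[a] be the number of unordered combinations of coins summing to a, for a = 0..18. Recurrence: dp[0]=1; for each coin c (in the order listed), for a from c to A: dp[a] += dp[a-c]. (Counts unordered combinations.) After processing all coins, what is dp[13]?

5

after  coin     0     1     2     3     4     5     6     7     8     9    10    11    12    13    14    15    16    17    18
          2     1     0     1     0     1     0     1     0     1     0     1     0     1     0     1     0     1     0     1
          3     1     0     1     1     1     1     2     1     2     2     2     2     3     2     3     3     3     3     4
          4     1     0     1     1     2     1     3     2     4     3     5     4     7     5     8     7    10     8    12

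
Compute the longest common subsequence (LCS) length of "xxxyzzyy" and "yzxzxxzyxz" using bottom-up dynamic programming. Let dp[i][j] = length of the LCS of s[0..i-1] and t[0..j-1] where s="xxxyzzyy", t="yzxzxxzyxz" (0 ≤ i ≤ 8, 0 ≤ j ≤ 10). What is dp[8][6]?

   ''  y  z  x  z  x  x  z  y  x  z
''  0  0  0  0  0  0  0  0  0  0  0
 x  0  0  0  1  1  1  1  1  1  1  1
 x  0  0  0  1  1  2  2  2  2  2  2
 x  0  0  0  1  1  2  3  3  3  3  3
 y  0  1  1  1  1  2  3  3  4  4  4
 z  0  1  2  2  2  2  3  4  4  4  5
 z  0  1  2  2  3  3  3  4  4  4  5
 y  0  1  2  2  3  3  3  4  5  5  5
 y  0  1  2  2  3  3  3  4  5  5  5

3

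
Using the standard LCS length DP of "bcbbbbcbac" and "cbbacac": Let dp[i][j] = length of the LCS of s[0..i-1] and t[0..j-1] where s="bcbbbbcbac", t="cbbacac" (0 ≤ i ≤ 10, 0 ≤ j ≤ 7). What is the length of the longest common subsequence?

6

   ''  c  b  b  a  c  a  c
''  0  0  0  0  0  0  0  0
 b  0  0  1  1  1  1  1  1
 c  0  1  1  1  1  2  2  2
 b  0  1  2  2  2  2  2  2
 b  0  1  2  3  3  3  3  3
 b  0  1  2  3  3  3  3  3
 b  0  1  2  3  3  3  3  3
 c  0  1  2  3  3  4  4  4
 b  0  1  2  3  3  4  4  4
 a  0  1  2  3  4  4  5  5
 c  0  1  2  3  4  5  5  6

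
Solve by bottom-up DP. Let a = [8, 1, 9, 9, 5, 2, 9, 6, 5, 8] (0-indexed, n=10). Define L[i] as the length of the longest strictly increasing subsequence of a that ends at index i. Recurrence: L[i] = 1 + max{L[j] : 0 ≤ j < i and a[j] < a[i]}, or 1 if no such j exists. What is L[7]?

3

   i    0    1    2    3    4    5    6    7    8    9
a[i]    8    1    9    9    5    2    9    6    5    8
L[i]    1    1    2    2    2    2    3    3    3    4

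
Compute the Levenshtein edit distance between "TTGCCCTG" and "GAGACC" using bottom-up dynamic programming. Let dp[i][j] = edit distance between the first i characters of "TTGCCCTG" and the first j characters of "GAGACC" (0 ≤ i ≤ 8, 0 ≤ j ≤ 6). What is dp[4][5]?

   ''  G  A  G  A  C  C
''  0  1  2  3  4  5  6
 T  1  1  2  3  4  5  6
 T  2  2  2  3  4  5  6
 G  3  2  3  2  3  4  5
 C  4  3  3  3  3  3  4
 C  5  4  4  4  4  3  3
 C  6  5  5  5  5  4  3
 T  7  6  6  6  6  5  4
 G  8  7  7  6  7  6  5

3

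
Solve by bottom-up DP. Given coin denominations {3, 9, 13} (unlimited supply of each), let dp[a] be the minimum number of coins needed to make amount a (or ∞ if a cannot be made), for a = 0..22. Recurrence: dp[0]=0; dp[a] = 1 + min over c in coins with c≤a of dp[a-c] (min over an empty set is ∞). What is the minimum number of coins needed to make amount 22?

 a  0  1  2  3  4  5  6  7  8  9 10 11 12 13 14 15 16 17 18 19 20 21 22
dp  0  -  -  1  -  -  2  -  -  1  -  -  2  1  -  3  2  -  2  3  -  3  2
(- denotes ∞ / unreachable)

2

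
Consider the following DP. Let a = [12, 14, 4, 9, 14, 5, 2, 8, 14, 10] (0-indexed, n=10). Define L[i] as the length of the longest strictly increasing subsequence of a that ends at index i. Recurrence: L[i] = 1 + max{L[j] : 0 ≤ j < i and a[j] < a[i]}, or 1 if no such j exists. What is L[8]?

   i    0    1    2    3    4    5    6    7    8    9
a[i]   12   14    4    9   14    5    2    8   14   10
L[i]    1    2    1    2    3    2    1    3    4    4

4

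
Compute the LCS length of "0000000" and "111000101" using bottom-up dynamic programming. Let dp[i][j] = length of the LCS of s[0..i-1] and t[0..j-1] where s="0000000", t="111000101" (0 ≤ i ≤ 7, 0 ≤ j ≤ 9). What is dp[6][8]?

   ''  1  1  1  0  0  0  1  0  1
''  0  0  0  0  0  0  0  0  0  0
 0  0  0  0  0  1  1  1  1  1  1
 0  0  0  0  0  1  2  2  2  2  2
 0  0  0  0  0  1  2  3  3  3  3
 0  0  0  0  0  1  2  3  3  4  4
 0  0  0  0  0  1  2  3  3  4  4
 0  0  0  0  0  1  2  3  3  4  4
 0  0  0  0  0  1  2  3  3  4  4

4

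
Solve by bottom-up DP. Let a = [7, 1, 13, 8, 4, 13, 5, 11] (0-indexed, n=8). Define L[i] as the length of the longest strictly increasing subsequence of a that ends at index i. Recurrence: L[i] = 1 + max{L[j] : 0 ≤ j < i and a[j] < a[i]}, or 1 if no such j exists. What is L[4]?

2

   i    0    1    2    3    4    5    6    7
a[i]    7    1   13    8    4   13    5   11
L[i]    1    1    2    2    2    3    3    4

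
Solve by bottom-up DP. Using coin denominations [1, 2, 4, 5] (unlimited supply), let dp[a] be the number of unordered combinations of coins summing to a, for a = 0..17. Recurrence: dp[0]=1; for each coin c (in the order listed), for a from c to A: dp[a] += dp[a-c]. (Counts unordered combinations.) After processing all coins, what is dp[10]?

after  coin     0     1     2     3     4     5     6     7     8     9    10    11    12    13    14    15    16    17
          1     1     1     1     1     1     1     1     1     1     1     1     1     1     1     1     1     1     1
          2     1     1     2     2     3     3     4     4     5     5     6     6     7     7     8     8     9     9
          4     1     1     2     2     4     4     6     6     9     9    12    12    16    16    20    20    25    25
          5     1     1     2     2     4     5     7     8    11    13    17    19    24    27    33    37    44    49

17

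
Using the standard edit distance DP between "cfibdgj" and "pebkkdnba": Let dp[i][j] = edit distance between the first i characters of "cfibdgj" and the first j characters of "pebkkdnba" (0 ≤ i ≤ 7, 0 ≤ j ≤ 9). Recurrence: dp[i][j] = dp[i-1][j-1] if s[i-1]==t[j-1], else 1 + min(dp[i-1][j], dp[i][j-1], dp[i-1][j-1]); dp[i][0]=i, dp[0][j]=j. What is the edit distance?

8

   ''  p  e  b  k  k  d  n  b  a
''  0  1  2  3  4  5  6  7  8  9
 c  1  1  2  3  4  5  6  7  8  9
 f  2  2  2  3  4  5  6  7  8  9
 i  3  3  3  3  4  5  6  7  8  9
 b  4  4  4  3  4  5  6  7  7  8
 d  5  5  5  4  4  5  5  6  7  8
 g  6  6  6  5  5  5  6  6  7  8
 j  7  7  7  6  6  6  6  7  7  8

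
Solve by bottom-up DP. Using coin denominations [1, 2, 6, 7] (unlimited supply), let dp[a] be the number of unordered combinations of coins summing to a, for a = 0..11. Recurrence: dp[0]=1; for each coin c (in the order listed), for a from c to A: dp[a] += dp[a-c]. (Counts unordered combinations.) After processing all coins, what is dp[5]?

3

after  coin     0     1     2     3     4     5     6     7     8     9    10    11
          1     1     1     1     1     1     1     1     1     1     1     1     1
          2     1     1     2     2     3     3     4     4     5     5     6     6
          6     1     1     2     2     3     3     5     5     7     7     9     9
          7     1     1     2     2     3     3     5     6     8     9    11    12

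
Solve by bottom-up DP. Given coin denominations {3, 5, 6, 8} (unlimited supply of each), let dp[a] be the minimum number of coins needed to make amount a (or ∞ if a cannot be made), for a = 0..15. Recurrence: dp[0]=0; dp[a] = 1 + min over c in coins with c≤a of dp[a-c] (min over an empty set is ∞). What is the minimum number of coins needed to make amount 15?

 a  0  1  2  3  4  5  6  7  8  9 10 11 12 13 14 15
dp  0  -  -  1  -  1  1  -  1  2  2  2  2  2  2  3
(- denotes ∞ / unreachable)

3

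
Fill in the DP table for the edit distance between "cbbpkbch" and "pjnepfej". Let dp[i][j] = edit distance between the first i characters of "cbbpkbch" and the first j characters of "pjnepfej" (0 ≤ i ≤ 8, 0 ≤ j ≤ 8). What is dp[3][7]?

   ''  p  j  n  e  p  f  e  j
''  0  1  2  3  4  5  6  7  8
 c  1  1  2  3  4  5  6  7  8
 b  2  2  2  3  4  5  6  7  8
 b  3  3  3  3  4  5  6  7  8
 p  4  3  4  4  4  4  5  6  7
 k  5  4  4  5  5  5  5  6  7
 b  6  5  5  5  6  6  6  6  7
 c  7  6  6  6  6  7  7  7  7
 h  8  7  7  7  7  7  8  8  8

7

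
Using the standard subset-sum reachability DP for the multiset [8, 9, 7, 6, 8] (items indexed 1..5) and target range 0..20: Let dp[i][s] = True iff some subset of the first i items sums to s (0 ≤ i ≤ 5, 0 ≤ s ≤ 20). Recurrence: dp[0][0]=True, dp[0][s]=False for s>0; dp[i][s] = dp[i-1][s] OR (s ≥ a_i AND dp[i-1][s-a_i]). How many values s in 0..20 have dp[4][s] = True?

i\s   0   1   2   3   4   5   6   7   8   9  10  11  12  13  14  15  16  17  18  19  20
  0   T   F   F   F   F   F   F   F   F   F   F   F   F   F   F   F   F   F   F   F   F
  1   T   F   F   F   F   F   F   F   T   F   F   F   F   F   F   F   F   F   F   F   F
  2   T   F   F   F   F   F   F   F   T   T   F   F   F   F   F   F   F   T   F   F   F
  3   T   F   F   F   F   F   F   T   T   T   F   F   F   F   F   T   T   T   F   F   F
  4   T   F   F   F   F   F   T   T   T   T   F   F   F   T   T   T   T   T   F   F   F
  5   T   F   F   F   F   F   T   T   T   T   F   F   F   T   T   T   T   T   F   F   F

10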